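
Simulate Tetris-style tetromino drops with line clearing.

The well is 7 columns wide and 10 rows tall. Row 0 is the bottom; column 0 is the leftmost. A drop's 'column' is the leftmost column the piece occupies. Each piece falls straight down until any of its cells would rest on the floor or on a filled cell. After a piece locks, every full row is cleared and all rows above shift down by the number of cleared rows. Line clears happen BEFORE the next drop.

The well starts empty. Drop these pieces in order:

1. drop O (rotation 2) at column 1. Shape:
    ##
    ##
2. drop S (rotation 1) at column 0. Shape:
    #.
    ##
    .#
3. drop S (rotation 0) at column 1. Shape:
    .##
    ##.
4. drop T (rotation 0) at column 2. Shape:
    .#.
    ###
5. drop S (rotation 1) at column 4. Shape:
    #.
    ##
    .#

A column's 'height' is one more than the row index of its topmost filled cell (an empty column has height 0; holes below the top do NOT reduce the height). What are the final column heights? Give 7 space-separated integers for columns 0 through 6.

Answer: 5 5 7 8 9 8 0

Derivation:
Drop 1: O rot2 at col 1 lands with bottom-row=0; cleared 0 line(s) (total 0); column heights now [0 2 2 0 0 0 0], max=2
Drop 2: S rot1 at col 0 lands with bottom-row=2; cleared 0 line(s) (total 0); column heights now [5 4 2 0 0 0 0], max=5
Drop 3: S rot0 at col 1 lands with bottom-row=4; cleared 0 line(s) (total 0); column heights now [5 5 6 6 0 0 0], max=6
Drop 4: T rot0 at col 2 lands with bottom-row=6; cleared 0 line(s) (total 0); column heights now [5 5 7 8 7 0 0], max=8
Drop 5: S rot1 at col 4 lands with bottom-row=6; cleared 0 line(s) (total 0); column heights now [5 5 7 8 9 8 0], max=9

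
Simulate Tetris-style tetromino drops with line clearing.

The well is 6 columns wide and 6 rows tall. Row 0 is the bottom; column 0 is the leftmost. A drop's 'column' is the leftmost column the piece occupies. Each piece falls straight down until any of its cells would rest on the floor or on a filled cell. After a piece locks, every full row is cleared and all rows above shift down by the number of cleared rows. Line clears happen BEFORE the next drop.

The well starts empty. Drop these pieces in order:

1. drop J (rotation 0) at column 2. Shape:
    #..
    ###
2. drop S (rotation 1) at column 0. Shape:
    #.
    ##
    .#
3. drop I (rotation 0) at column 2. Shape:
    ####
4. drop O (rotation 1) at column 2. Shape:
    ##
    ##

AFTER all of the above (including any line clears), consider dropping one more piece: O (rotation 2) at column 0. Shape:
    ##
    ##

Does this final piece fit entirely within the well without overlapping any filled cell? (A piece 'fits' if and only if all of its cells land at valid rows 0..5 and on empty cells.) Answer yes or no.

Drop 1: J rot0 at col 2 lands with bottom-row=0; cleared 0 line(s) (total 0); column heights now [0 0 2 1 1 0], max=2
Drop 2: S rot1 at col 0 lands with bottom-row=0; cleared 0 line(s) (total 0); column heights now [3 2 2 1 1 0], max=3
Drop 3: I rot0 at col 2 lands with bottom-row=2; cleared 0 line(s) (total 0); column heights now [3 2 3 3 3 3], max=3
Drop 4: O rot1 at col 2 lands with bottom-row=3; cleared 0 line(s) (total 0); column heights now [3 2 5 5 3 3], max=5
Test piece O rot2 at col 0 (width 2): heights before test = [3 2 5 5 3 3]; fits = True

Answer: yes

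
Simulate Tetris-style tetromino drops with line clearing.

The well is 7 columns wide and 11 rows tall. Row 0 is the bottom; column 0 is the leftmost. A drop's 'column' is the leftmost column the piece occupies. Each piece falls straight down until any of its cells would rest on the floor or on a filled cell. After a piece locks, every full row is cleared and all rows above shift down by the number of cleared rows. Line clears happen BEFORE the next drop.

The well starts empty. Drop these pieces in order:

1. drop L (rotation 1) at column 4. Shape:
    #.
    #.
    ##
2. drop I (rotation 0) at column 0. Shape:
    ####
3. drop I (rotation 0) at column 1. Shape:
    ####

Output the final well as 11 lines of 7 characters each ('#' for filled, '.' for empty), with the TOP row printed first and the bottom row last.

Answer: .......
.......
.......
.......
.......
.......
.......
.####..
....#..
....#..
######.

Derivation:
Drop 1: L rot1 at col 4 lands with bottom-row=0; cleared 0 line(s) (total 0); column heights now [0 0 0 0 3 1 0], max=3
Drop 2: I rot0 at col 0 lands with bottom-row=0; cleared 0 line(s) (total 0); column heights now [1 1 1 1 3 1 0], max=3
Drop 3: I rot0 at col 1 lands with bottom-row=3; cleared 0 line(s) (total 0); column heights now [1 4 4 4 4 1 0], max=4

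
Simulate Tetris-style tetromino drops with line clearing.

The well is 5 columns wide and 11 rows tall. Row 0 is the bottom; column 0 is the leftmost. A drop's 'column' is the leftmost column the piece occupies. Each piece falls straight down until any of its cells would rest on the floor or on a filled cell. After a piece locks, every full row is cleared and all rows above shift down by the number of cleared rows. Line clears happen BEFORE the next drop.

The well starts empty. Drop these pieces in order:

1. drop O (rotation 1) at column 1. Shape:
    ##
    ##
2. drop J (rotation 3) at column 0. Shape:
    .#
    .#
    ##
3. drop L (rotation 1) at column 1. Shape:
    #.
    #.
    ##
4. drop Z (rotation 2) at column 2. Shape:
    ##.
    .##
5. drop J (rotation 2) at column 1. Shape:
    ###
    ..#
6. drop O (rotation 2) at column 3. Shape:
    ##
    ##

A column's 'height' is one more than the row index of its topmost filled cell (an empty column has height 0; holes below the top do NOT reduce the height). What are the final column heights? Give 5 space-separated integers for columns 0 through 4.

Answer: 3 9 9 11 11

Derivation:
Drop 1: O rot1 at col 1 lands with bottom-row=0; cleared 0 line(s) (total 0); column heights now [0 2 2 0 0], max=2
Drop 2: J rot3 at col 0 lands with bottom-row=2; cleared 0 line(s) (total 0); column heights now [3 5 2 0 0], max=5
Drop 3: L rot1 at col 1 lands with bottom-row=5; cleared 0 line(s) (total 0); column heights now [3 8 6 0 0], max=8
Drop 4: Z rot2 at col 2 lands with bottom-row=5; cleared 0 line(s) (total 0); column heights now [3 8 7 7 6], max=8
Drop 5: J rot2 at col 1 lands with bottom-row=7; cleared 0 line(s) (total 0); column heights now [3 9 9 9 6], max=9
Drop 6: O rot2 at col 3 lands with bottom-row=9; cleared 0 line(s) (total 0); column heights now [3 9 9 11 11], max=11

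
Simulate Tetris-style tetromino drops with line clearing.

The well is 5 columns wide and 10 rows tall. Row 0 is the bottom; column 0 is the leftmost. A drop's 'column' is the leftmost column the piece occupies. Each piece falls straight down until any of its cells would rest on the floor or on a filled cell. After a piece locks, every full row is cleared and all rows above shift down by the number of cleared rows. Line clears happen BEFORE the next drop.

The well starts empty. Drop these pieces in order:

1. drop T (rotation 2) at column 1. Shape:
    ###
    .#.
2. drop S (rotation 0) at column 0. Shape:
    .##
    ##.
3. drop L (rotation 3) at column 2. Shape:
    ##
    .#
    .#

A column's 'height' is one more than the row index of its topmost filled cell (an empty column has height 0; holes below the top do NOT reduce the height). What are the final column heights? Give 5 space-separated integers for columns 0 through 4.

Drop 1: T rot2 at col 1 lands with bottom-row=0; cleared 0 line(s) (total 0); column heights now [0 2 2 2 0], max=2
Drop 2: S rot0 at col 0 lands with bottom-row=2; cleared 0 line(s) (total 0); column heights now [3 4 4 2 0], max=4
Drop 3: L rot3 at col 2 lands with bottom-row=2; cleared 0 line(s) (total 0); column heights now [3 4 5 5 0], max=5

Answer: 3 4 5 5 0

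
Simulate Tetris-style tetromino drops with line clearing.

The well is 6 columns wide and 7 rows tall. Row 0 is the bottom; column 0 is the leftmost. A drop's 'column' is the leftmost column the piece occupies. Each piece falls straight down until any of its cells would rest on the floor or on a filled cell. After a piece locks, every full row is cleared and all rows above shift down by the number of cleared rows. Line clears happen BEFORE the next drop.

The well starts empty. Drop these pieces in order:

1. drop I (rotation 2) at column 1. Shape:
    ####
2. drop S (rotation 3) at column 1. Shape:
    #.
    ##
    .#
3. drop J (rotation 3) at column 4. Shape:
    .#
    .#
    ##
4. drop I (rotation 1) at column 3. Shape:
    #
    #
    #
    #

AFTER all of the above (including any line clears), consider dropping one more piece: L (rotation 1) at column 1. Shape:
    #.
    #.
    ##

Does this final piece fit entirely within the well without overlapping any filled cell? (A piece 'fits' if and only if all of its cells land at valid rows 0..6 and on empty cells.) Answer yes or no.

Answer: yes

Derivation:
Drop 1: I rot2 at col 1 lands with bottom-row=0; cleared 0 line(s) (total 0); column heights now [0 1 1 1 1 0], max=1
Drop 2: S rot3 at col 1 lands with bottom-row=1; cleared 0 line(s) (total 0); column heights now [0 4 3 1 1 0], max=4
Drop 3: J rot3 at col 4 lands with bottom-row=1; cleared 0 line(s) (total 0); column heights now [0 4 3 1 2 4], max=4
Drop 4: I rot1 at col 3 lands with bottom-row=1; cleared 0 line(s) (total 0); column heights now [0 4 3 5 2 4], max=5
Test piece L rot1 at col 1 (width 2): heights before test = [0 4 3 5 2 4]; fits = True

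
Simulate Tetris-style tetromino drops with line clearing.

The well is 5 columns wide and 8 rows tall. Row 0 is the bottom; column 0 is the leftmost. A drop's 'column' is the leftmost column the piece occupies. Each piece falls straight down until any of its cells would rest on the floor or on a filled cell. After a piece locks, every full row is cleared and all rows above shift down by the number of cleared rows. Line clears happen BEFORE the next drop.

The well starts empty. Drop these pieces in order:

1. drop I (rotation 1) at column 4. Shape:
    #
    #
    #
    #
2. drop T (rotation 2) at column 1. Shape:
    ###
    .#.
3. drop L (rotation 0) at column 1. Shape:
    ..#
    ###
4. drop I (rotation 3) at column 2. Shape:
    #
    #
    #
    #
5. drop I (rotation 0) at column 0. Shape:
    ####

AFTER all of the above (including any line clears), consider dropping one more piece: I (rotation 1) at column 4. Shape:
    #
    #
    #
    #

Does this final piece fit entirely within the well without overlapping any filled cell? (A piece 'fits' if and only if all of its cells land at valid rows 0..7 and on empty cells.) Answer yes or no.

Drop 1: I rot1 at col 4 lands with bottom-row=0; cleared 0 line(s) (total 0); column heights now [0 0 0 0 4], max=4
Drop 2: T rot2 at col 1 lands with bottom-row=0; cleared 0 line(s) (total 0); column heights now [0 2 2 2 4], max=4
Drop 3: L rot0 at col 1 lands with bottom-row=2; cleared 0 line(s) (total 0); column heights now [0 3 3 4 4], max=4
Drop 4: I rot3 at col 2 lands with bottom-row=3; cleared 0 line(s) (total 0); column heights now [0 3 7 4 4], max=7
Drop 5: I rot0 at col 0 lands with bottom-row=7; cleared 0 line(s) (total 0); column heights now [8 8 8 8 4], max=8
Test piece I rot1 at col 4 (width 1): heights before test = [8 8 8 8 4]; fits = True

Answer: yes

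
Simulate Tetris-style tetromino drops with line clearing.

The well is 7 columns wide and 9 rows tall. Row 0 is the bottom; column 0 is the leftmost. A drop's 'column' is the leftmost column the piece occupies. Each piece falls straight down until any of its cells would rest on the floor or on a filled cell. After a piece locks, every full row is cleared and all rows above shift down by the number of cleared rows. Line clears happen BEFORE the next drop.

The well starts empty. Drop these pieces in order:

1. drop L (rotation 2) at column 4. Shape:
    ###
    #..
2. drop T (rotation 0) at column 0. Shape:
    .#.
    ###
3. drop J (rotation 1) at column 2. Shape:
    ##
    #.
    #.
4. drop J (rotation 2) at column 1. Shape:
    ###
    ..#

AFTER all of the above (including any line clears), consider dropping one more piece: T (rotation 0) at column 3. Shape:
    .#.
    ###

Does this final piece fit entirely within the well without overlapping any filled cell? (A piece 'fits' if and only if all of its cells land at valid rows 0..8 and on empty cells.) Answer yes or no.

Drop 1: L rot2 at col 4 lands with bottom-row=0; cleared 0 line(s) (total 0); column heights now [0 0 0 0 2 2 2], max=2
Drop 2: T rot0 at col 0 lands with bottom-row=0; cleared 0 line(s) (total 0); column heights now [1 2 1 0 2 2 2], max=2
Drop 3: J rot1 at col 2 lands with bottom-row=1; cleared 0 line(s) (total 0); column heights now [1 2 4 4 2 2 2], max=4
Drop 4: J rot2 at col 1 lands with bottom-row=4; cleared 0 line(s) (total 0); column heights now [1 6 6 6 2 2 2], max=6
Test piece T rot0 at col 3 (width 3): heights before test = [1 6 6 6 2 2 2]; fits = True

Answer: yes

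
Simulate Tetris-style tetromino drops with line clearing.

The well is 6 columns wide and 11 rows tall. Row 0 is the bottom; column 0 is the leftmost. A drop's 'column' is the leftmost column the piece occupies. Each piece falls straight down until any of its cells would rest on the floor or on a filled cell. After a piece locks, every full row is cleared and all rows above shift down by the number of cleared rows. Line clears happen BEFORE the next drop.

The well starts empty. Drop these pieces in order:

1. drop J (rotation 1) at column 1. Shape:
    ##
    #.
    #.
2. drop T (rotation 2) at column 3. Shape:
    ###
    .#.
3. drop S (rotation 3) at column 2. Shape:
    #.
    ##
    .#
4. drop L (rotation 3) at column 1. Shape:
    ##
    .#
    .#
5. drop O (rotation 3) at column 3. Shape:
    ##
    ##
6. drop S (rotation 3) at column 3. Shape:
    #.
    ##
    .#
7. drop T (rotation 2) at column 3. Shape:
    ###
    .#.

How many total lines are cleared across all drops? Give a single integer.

Drop 1: J rot1 at col 1 lands with bottom-row=0; cleared 0 line(s) (total 0); column heights now [0 3 3 0 0 0], max=3
Drop 2: T rot2 at col 3 lands with bottom-row=0; cleared 0 line(s) (total 0); column heights now [0 3 3 2 2 2], max=3
Drop 3: S rot3 at col 2 lands with bottom-row=2; cleared 0 line(s) (total 0); column heights now [0 3 5 4 2 2], max=5
Drop 4: L rot3 at col 1 lands with bottom-row=5; cleared 0 line(s) (total 0); column heights now [0 8 8 4 2 2], max=8
Drop 5: O rot3 at col 3 lands with bottom-row=4; cleared 0 line(s) (total 0); column heights now [0 8 8 6 6 2], max=8
Drop 6: S rot3 at col 3 lands with bottom-row=6; cleared 0 line(s) (total 0); column heights now [0 8 8 9 8 2], max=9
Drop 7: T rot2 at col 3 lands with bottom-row=8; cleared 0 line(s) (total 0); column heights now [0 8 8 10 10 10], max=10

Answer: 0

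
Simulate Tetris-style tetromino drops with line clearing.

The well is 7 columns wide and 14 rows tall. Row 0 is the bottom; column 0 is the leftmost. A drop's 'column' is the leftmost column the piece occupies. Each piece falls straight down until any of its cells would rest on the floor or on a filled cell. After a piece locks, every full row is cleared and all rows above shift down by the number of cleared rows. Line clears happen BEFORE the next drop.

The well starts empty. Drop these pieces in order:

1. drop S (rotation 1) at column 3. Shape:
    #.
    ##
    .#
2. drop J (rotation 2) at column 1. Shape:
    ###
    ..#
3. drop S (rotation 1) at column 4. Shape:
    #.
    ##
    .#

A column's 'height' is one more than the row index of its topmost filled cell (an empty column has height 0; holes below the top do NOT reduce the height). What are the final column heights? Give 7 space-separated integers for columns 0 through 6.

Answer: 0 5 5 5 4 3 0

Derivation:
Drop 1: S rot1 at col 3 lands with bottom-row=0; cleared 0 line(s) (total 0); column heights now [0 0 0 3 2 0 0], max=3
Drop 2: J rot2 at col 1 lands with bottom-row=3; cleared 0 line(s) (total 0); column heights now [0 5 5 5 2 0 0], max=5
Drop 3: S rot1 at col 4 lands with bottom-row=1; cleared 0 line(s) (total 0); column heights now [0 5 5 5 4 3 0], max=5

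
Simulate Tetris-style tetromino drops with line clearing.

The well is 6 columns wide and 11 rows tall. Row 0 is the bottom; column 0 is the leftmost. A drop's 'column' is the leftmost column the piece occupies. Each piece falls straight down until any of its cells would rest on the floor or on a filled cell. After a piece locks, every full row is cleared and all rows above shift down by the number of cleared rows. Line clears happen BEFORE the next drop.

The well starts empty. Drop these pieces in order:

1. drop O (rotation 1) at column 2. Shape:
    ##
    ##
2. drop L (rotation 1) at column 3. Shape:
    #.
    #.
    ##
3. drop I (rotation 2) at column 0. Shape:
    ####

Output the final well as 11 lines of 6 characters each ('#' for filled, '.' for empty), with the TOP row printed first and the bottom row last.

Answer: ......
......
......
......
......
####..
...#..
...#..
...##.
..##..
..##..

Derivation:
Drop 1: O rot1 at col 2 lands with bottom-row=0; cleared 0 line(s) (total 0); column heights now [0 0 2 2 0 0], max=2
Drop 2: L rot1 at col 3 lands with bottom-row=2; cleared 0 line(s) (total 0); column heights now [0 0 2 5 3 0], max=5
Drop 3: I rot2 at col 0 lands with bottom-row=5; cleared 0 line(s) (total 0); column heights now [6 6 6 6 3 0], max=6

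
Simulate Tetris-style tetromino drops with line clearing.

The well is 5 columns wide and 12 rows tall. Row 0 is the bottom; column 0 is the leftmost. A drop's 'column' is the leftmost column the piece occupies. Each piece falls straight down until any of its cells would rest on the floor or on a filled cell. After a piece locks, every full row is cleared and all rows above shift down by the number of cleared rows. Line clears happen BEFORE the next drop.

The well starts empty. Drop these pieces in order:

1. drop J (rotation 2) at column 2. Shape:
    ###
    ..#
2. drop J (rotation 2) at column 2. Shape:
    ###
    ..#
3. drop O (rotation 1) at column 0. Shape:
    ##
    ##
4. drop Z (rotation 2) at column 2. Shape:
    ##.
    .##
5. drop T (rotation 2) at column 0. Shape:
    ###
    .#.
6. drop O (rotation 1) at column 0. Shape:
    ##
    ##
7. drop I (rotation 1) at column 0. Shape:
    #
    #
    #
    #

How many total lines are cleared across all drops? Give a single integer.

Drop 1: J rot2 at col 2 lands with bottom-row=0; cleared 0 line(s) (total 0); column heights now [0 0 2 2 2], max=2
Drop 2: J rot2 at col 2 lands with bottom-row=2; cleared 0 line(s) (total 0); column heights now [0 0 4 4 4], max=4
Drop 3: O rot1 at col 0 lands with bottom-row=0; cleared 1 line(s) (total 1); column heights now [1 1 3 3 3], max=3
Drop 4: Z rot2 at col 2 lands with bottom-row=3; cleared 0 line(s) (total 1); column heights now [1 1 5 5 4], max=5
Drop 5: T rot2 at col 0 lands with bottom-row=4; cleared 0 line(s) (total 1); column heights now [6 6 6 5 4], max=6
Drop 6: O rot1 at col 0 lands with bottom-row=6; cleared 0 line(s) (total 1); column heights now [8 8 6 5 4], max=8
Drop 7: I rot1 at col 0 lands with bottom-row=8; cleared 0 line(s) (total 1); column heights now [12 8 6 5 4], max=12

Answer: 1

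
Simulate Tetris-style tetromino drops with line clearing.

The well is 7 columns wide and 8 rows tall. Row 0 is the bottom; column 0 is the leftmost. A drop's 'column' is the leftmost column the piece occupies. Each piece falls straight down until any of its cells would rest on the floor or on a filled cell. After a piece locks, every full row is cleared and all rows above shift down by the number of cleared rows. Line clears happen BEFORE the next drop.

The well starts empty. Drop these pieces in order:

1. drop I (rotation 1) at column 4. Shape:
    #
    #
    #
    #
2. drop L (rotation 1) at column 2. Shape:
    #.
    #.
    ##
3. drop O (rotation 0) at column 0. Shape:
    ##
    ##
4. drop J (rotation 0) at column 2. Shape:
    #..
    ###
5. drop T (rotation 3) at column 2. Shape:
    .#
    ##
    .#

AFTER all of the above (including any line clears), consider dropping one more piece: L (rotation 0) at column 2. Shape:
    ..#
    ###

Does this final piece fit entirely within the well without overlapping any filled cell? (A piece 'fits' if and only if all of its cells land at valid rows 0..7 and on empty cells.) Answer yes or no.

Drop 1: I rot1 at col 4 lands with bottom-row=0; cleared 0 line(s) (total 0); column heights now [0 0 0 0 4 0 0], max=4
Drop 2: L rot1 at col 2 lands with bottom-row=0; cleared 0 line(s) (total 0); column heights now [0 0 3 1 4 0 0], max=4
Drop 3: O rot0 at col 0 lands with bottom-row=0; cleared 0 line(s) (total 0); column heights now [2 2 3 1 4 0 0], max=4
Drop 4: J rot0 at col 2 lands with bottom-row=4; cleared 0 line(s) (total 0); column heights now [2 2 6 5 5 0 0], max=6
Drop 5: T rot3 at col 2 lands with bottom-row=5; cleared 0 line(s) (total 0); column heights now [2 2 7 8 5 0 0], max=8
Test piece L rot0 at col 2 (width 3): heights before test = [2 2 7 8 5 0 0]; fits = False

Answer: no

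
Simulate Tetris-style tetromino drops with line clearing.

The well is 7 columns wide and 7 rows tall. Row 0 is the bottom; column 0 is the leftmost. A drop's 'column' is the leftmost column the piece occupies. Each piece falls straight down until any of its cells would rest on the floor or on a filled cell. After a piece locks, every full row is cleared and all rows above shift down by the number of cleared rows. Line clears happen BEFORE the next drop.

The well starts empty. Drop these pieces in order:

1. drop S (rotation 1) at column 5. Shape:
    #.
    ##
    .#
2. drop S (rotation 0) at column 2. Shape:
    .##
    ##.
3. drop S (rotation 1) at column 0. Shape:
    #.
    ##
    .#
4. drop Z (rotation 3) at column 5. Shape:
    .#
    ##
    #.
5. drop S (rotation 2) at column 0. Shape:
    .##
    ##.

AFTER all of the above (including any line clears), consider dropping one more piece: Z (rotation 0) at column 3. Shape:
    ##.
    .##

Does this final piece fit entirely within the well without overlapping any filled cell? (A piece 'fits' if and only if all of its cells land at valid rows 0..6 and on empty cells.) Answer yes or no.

Answer: yes

Derivation:
Drop 1: S rot1 at col 5 lands with bottom-row=0; cleared 0 line(s) (total 0); column heights now [0 0 0 0 0 3 2], max=3
Drop 2: S rot0 at col 2 lands with bottom-row=0; cleared 0 line(s) (total 0); column heights now [0 0 1 2 2 3 2], max=3
Drop 3: S rot1 at col 0 lands with bottom-row=0; cleared 0 line(s) (total 0); column heights now [3 2 1 2 2 3 2], max=3
Drop 4: Z rot3 at col 5 lands with bottom-row=3; cleared 0 line(s) (total 0); column heights now [3 2 1 2 2 5 6], max=6
Drop 5: S rot2 at col 0 lands with bottom-row=3; cleared 0 line(s) (total 0); column heights now [4 5 5 2 2 5 6], max=6
Test piece Z rot0 at col 3 (width 3): heights before test = [4 5 5 2 2 5 6]; fits = True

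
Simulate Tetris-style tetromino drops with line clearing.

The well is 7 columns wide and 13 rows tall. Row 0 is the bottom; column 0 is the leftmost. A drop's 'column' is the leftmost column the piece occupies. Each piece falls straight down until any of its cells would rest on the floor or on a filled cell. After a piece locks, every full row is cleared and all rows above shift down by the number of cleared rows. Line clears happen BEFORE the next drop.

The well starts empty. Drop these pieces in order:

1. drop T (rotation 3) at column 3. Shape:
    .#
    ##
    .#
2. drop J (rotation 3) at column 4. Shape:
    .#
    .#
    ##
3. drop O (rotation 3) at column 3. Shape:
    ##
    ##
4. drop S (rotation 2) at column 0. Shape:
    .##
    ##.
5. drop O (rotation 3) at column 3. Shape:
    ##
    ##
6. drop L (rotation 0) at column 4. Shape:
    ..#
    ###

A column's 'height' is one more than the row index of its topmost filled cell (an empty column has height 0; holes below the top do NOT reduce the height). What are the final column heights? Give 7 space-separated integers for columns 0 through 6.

Drop 1: T rot3 at col 3 lands with bottom-row=0; cleared 0 line(s) (total 0); column heights now [0 0 0 2 3 0 0], max=3
Drop 2: J rot3 at col 4 lands with bottom-row=3; cleared 0 line(s) (total 0); column heights now [0 0 0 2 4 6 0], max=6
Drop 3: O rot3 at col 3 lands with bottom-row=4; cleared 0 line(s) (total 0); column heights now [0 0 0 6 6 6 0], max=6
Drop 4: S rot2 at col 0 lands with bottom-row=0; cleared 0 line(s) (total 0); column heights now [1 2 2 6 6 6 0], max=6
Drop 5: O rot3 at col 3 lands with bottom-row=6; cleared 0 line(s) (total 0); column heights now [1 2 2 8 8 6 0], max=8
Drop 6: L rot0 at col 4 lands with bottom-row=8; cleared 0 line(s) (total 0); column heights now [1 2 2 8 9 9 10], max=10

Answer: 1 2 2 8 9 9 10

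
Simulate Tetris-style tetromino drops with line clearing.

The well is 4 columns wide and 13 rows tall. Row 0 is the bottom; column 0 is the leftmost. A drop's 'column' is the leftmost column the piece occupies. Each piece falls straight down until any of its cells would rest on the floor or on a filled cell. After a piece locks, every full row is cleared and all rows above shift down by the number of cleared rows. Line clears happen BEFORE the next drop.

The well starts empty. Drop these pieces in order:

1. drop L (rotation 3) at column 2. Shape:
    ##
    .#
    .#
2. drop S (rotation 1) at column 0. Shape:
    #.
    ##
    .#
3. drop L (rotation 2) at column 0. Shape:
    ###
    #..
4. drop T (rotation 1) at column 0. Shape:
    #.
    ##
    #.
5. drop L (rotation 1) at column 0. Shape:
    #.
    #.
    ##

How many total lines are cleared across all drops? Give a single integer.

Answer: 0

Derivation:
Drop 1: L rot3 at col 2 lands with bottom-row=0; cleared 0 line(s) (total 0); column heights now [0 0 3 3], max=3
Drop 2: S rot1 at col 0 lands with bottom-row=0; cleared 0 line(s) (total 0); column heights now [3 2 3 3], max=3
Drop 3: L rot2 at col 0 lands with bottom-row=3; cleared 0 line(s) (total 0); column heights now [5 5 5 3], max=5
Drop 4: T rot1 at col 0 lands with bottom-row=5; cleared 0 line(s) (total 0); column heights now [8 7 5 3], max=8
Drop 5: L rot1 at col 0 lands with bottom-row=8; cleared 0 line(s) (total 0); column heights now [11 9 5 3], max=11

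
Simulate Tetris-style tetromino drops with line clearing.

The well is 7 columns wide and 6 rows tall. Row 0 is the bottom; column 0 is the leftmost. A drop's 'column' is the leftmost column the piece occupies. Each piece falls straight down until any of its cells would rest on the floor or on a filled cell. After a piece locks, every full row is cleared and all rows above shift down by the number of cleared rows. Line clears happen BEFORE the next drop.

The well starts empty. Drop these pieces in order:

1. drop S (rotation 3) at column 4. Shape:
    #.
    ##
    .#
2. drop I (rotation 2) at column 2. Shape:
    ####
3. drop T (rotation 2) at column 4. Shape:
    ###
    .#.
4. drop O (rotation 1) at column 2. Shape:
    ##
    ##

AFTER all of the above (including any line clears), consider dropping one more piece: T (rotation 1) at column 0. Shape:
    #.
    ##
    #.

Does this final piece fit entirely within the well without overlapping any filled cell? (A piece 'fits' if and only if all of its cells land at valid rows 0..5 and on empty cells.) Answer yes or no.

Drop 1: S rot3 at col 4 lands with bottom-row=0; cleared 0 line(s) (total 0); column heights now [0 0 0 0 3 2 0], max=3
Drop 2: I rot2 at col 2 lands with bottom-row=3; cleared 0 line(s) (total 0); column heights now [0 0 4 4 4 4 0], max=4
Drop 3: T rot2 at col 4 lands with bottom-row=4; cleared 0 line(s) (total 0); column heights now [0 0 4 4 6 6 6], max=6
Drop 4: O rot1 at col 2 lands with bottom-row=4; cleared 0 line(s) (total 0); column heights now [0 0 6 6 6 6 6], max=6
Test piece T rot1 at col 0 (width 2): heights before test = [0 0 6 6 6 6 6]; fits = True

Answer: yes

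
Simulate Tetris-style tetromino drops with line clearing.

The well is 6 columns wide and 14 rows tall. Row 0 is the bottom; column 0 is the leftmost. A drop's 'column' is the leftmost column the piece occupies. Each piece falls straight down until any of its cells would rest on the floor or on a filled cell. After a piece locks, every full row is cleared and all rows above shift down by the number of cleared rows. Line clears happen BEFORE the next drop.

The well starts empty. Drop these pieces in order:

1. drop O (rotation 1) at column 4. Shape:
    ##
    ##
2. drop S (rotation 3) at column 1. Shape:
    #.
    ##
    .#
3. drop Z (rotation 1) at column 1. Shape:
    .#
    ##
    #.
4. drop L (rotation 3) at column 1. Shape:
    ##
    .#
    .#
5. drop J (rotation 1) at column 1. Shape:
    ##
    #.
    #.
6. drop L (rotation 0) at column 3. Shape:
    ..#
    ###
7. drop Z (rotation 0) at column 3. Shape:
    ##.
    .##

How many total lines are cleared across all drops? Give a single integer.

Answer: 0

Derivation:
Drop 1: O rot1 at col 4 lands with bottom-row=0; cleared 0 line(s) (total 0); column heights now [0 0 0 0 2 2], max=2
Drop 2: S rot3 at col 1 lands with bottom-row=0; cleared 0 line(s) (total 0); column heights now [0 3 2 0 2 2], max=3
Drop 3: Z rot1 at col 1 lands with bottom-row=3; cleared 0 line(s) (total 0); column heights now [0 5 6 0 2 2], max=6
Drop 4: L rot3 at col 1 lands with bottom-row=6; cleared 0 line(s) (total 0); column heights now [0 9 9 0 2 2], max=9
Drop 5: J rot1 at col 1 lands with bottom-row=9; cleared 0 line(s) (total 0); column heights now [0 12 12 0 2 2], max=12
Drop 6: L rot0 at col 3 lands with bottom-row=2; cleared 0 line(s) (total 0); column heights now [0 12 12 3 3 4], max=12
Drop 7: Z rot0 at col 3 lands with bottom-row=4; cleared 0 line(s) (total 0); column heights now [0 12 12 6 6 5], max=12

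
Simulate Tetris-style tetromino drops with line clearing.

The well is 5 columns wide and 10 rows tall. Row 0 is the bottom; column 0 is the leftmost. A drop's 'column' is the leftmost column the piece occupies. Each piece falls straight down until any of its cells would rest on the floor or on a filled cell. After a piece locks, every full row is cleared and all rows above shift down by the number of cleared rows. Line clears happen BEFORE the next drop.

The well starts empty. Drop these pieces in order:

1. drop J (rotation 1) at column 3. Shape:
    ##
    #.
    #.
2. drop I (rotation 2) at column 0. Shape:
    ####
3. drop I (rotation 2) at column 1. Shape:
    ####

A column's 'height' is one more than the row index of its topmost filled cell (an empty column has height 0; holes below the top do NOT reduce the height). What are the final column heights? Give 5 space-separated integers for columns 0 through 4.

Drop 1: J rot1 at col 3 lands with bottom-row=0; cleared 0 line(s) (total 0); column heights now [0 0 0 3 3], max=3
Drop 2: I rot2 at col 0 lands with bottom-row=3; cleared 0 line(s) (total 0); column heights now [4 4 4 4 3], max=4
Drop 3: I rot2 at col 1 lands with bottom-row=4; cleared 0 line(s) (total 0); column heights now [4 5 5 5 5], max=5

Answer: 4 5 5 5 5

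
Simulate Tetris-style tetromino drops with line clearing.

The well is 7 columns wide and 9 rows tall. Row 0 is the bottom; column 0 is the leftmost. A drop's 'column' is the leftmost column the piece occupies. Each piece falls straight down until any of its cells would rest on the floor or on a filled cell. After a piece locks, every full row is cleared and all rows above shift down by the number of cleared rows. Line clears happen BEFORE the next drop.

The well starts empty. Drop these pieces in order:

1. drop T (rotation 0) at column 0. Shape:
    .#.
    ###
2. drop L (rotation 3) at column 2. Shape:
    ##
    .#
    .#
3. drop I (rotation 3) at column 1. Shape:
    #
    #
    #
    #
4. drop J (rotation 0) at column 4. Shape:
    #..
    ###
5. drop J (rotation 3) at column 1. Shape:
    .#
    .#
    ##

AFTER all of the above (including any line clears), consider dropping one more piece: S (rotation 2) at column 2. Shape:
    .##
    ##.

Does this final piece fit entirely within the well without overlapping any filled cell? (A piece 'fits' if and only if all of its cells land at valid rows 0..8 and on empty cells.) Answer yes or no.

Drop 1: T rot0 at col 0 lands with bottom-row=0; cleared 0 line(s) (total 0); column heights now [1 2 1 0 0 0 0], max=2
Drop 2: L rot3 at col 2 lands with bottom-row=0; cleared 0 line(s) (total 0); column heights now [1 2 3 3 0 0 0], max=3
Drop 3: I rot3 at col 1 lands with bottom-row=2; cleared 0 line(s) (total 0); column heights now [1 6 3 3 0 0 0], max=6
Drop 4: J rot0 at col 4 lands with bottom-row=0; cleared 1 line(s) (total 1); column heights now [0 5 2 2 1 0 0], max=5
Drop 5: J rot3 at col 1 lands with bottom-row=5; cleared 0 line(s) (total 1); column heights now [0 6 8 2 1 0 0], max=8
Test piece S rot2 at col 2 (width 3): heights before test = [0 6 8 2 1 0 0]; fits = False

Answer: no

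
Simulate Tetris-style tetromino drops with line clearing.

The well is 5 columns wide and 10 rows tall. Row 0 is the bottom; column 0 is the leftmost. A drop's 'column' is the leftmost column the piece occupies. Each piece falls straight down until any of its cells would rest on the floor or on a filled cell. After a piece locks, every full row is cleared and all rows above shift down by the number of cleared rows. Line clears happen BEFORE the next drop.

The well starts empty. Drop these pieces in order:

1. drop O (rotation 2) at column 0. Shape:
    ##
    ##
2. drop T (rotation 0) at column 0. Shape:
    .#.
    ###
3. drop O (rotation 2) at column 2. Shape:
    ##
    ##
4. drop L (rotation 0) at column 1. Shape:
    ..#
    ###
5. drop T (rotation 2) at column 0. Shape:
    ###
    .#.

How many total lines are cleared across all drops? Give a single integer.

Answer: 0

Derivation:
Drop 1: O rot2 at col 0 lands with bottom-row=0; cleared 0 line(s) (total 0); column heights now [2 2 0 0 0], max=2
Drop 2: T rot0 at col 0 lands with bottom-row=2; cleared 0 line(s) (total 0); column heights now [3 4 3 0 0], max=4
Drop 3: O rot2 at col 2 lands with bottom-row=3; cleared 0 line(s) (total 0); column heights now [3 4 5 5 0], max=5
Drop 4: L rot0 at col 1 lands with bottom-row=5; cleared 0 line(s) (total 0); column heights now [3 6 6 7 0], max=7
Drop 5: T rot2 at col 0 lands with bottom-row=6; cleared 0 line(s) (total 0); column heights now [8 8 8 7 0], max=8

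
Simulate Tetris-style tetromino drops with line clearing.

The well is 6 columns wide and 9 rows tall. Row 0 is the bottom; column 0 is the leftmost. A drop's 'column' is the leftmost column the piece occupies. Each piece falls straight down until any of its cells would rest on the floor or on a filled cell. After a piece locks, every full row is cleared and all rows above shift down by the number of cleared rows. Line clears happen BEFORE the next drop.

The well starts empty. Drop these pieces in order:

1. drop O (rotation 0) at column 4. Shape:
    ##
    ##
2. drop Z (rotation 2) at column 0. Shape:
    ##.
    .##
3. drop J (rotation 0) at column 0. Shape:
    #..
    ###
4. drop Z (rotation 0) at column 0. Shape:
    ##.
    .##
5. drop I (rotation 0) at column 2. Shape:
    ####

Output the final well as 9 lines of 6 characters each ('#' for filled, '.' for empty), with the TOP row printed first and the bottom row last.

Drop 1: O rot0 at col 4 lands with bottom-row=0; cleared 0 line(s) (total 0); column heights now [0 0 0 0 2 2], max=2
Drop 2: Z rot2 at col 0 lands with bottom-row=0; cleared 0 line(s) (total 0); column heights now [2 2 1 0 2 2], max=2
Drop 3: J rot0 at col 0 lands with bottom-row=2; cleared 0 line(s) (total 0); column heights now [4 3 3 0 2 2], max=4
Drop 4: Z rot0 at col 0 lands with bottom-row=3; cleared 0 line(s) (total 0); column heights now [5 5 4 0 2 2], max=5
Drop 5: I rot0 at col 2 lands with bottom-row=4; cleared 1 line(s) (total 1); column heights now [4 4 4 0 2 2], max=4

Answer: ......
......
......
......
......
###...
###...
##..##
.##.##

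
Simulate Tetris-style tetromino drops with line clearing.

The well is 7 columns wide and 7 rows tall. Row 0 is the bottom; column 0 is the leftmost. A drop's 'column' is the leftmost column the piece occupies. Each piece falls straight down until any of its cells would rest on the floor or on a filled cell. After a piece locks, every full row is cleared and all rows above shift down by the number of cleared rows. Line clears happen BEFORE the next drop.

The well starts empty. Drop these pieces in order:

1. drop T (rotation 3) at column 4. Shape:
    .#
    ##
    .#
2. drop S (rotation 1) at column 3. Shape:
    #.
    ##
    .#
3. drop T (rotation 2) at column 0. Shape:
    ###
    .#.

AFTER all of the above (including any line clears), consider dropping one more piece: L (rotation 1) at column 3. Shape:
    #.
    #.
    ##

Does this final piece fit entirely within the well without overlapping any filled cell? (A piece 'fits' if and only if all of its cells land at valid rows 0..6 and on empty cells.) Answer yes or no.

Answer: no

Derivation:
Drop 1: T rot3 at col 4 lands with bottom-row=0; cleared 0 line(s) (total 0); column heights now [0 0 0 0 2 3 0], max=3
Drop 2: S rot1 at col 3 lands with bottom-row=2; cleared 0 line(s) (total 0); column heights now [0 0 0 5 4 3 0], max=5
Drop 3: T rot2 at col 0 lands with bottom-row=0; cleared 0 line(s) (total 0); column heights now [2 2 2 5 4 3 0], max=5
Test piece L rot1 at col 3 (width 2): heights before test = [2 2 2 5 4 3 0]; fits = False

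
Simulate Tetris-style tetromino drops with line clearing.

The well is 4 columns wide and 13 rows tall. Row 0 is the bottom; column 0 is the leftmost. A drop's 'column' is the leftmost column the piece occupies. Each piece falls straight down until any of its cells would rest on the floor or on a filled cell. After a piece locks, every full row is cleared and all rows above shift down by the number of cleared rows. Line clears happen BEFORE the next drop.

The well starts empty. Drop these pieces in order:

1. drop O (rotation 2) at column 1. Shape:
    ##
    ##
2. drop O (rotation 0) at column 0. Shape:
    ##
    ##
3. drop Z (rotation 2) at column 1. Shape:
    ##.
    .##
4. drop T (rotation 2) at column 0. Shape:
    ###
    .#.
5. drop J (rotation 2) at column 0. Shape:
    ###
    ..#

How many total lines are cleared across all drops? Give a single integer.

Drop 1: O rot2 at col 1 lands with bottom-row=0; cleared 0 line(s) (total 0); column heights now [0 2 2 0], max=2
Drop 2: O rot0 at col 0 lands with bottom-row=2; cleared 0 line(s) (total 0); column heights now [4 4 2 0], max=4
Drop 3: Z rot2 at col 1 lands with bottom-row=3; cleared 1 line(s) (total 1); column heights now [3 4 4 0], max=4
Drop 4: T rot2 at col 0 lands with bottom-row=4; cleared 0 line(s) (total 1); column heights now [6 6 6 0], max=6
Drop 5: J rot2 at col 0 lands with bottom-row=6; cleared 0 line(s) (total 1); column heights now [8 8 8 0], max=8

Answer: 1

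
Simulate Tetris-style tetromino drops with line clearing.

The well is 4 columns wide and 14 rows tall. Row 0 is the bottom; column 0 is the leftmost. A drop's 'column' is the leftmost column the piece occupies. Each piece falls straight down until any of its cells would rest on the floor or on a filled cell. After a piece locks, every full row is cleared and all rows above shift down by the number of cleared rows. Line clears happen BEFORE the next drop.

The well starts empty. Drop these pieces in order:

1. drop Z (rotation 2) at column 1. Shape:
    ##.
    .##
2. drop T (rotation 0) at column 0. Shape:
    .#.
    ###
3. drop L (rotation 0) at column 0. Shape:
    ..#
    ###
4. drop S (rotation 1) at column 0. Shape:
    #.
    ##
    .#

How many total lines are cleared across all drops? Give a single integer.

Answer: 0

Derivation:
Drop 1: Z rot2 at col 1 lands with bottom-row=0; cleared 0 line(s) (total 0); column heights now [0 2 2 1], max=2
Drop 2: T rot0 at col 0 lands with bottom-row=2; cleared 0 line(s) (total 0); column heights now [3 4 3 1], max=4
Drop 3: L rot0 at col 0 lands with bottom-row=4; cleared 0 line(s) (total 0); column heights now [5 5 6 1], max=6
Drop 4: S rot1 at col 0 lands with bottom-row=5; cleared 0 line(s) (total 0); column heights now [8 7 6 1], max=8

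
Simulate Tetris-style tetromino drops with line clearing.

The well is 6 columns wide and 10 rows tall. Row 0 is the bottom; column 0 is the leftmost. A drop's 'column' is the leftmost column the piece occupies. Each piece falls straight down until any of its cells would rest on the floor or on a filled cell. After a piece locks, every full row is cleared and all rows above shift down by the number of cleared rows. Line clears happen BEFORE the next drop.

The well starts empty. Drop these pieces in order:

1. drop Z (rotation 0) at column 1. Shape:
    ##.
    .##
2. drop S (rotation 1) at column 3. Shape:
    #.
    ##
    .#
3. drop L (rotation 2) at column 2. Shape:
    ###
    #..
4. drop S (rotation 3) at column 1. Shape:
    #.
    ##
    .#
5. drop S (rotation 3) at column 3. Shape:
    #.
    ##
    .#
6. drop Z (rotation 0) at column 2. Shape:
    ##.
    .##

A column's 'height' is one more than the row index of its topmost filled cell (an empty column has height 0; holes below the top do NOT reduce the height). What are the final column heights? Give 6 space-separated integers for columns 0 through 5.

Answer: 0 7 9 9 8 0

Derivation:
Drop 1: Z rot0 at col 1 lands with bottom-row=0; cleared 0 line(s) (total 0); column heights now [0 2 2 1 0 0], max=2
Drop 2: S rot1 at col 3 lands with bottom-row=0; cleared 0 line(s) (total 0); column heights now [0 2 2 3 2 0], max=3
Drop 3: L rot2 at col 2 lands with bottom-row=2; cleared 0 line(s) (total 0); column heights now [0 2 4 4 4 0], max=4
Drop 4: S rot3 at col 1 lands with bottom-row=4; cleared 0 line(s) (total 0); column heights now [0 7 6 4 4 0], max=7
Drop 5: S rot3 at col 3 lands with bottom-row=4; cleared 0 line(s) (total 0); column heights now [0 7 6 7 6 0], max=7
Drop 6: Z rot0 at col 2 lands with bottom-row=7; cleared 0 line(s) (total 0); column heights now [0 7 9 9 8 0], max=9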